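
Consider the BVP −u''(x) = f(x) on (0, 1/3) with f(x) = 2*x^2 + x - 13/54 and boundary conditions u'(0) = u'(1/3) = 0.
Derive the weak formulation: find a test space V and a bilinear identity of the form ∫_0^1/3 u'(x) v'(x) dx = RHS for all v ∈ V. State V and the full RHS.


V = H^1(0, 1/3) (no boundary constraint on v; u is determined up to an additive constant); weak form: ∫_0^1/3 u'v' dx = ∫_0^1/3 (2*x^2 + x - 13/54) v dx for all v ∈ V.

Multiply both sides by a test function v and integrate from 0 to 1/3:
  ∫_0^1/3 −u''(x) v(x) dx = ∫_0^1/3 f(x) v(x) dx.
Integrate the LHS by parts once:
  ∫_0^1/3 −u'' v dx = −[u'(x) v(x)]_0^1/3 + ∫_0^1/3 u'(x) v'(x) dx.
Thus ∫_0^1/3 u'(x) v'(x) dx = ∫_0^1/3 f(x) v(x) dx + [u'(x) v(x)]_0^1/3.
Choose V so that boundary terms are either known or forced to vanish.
u has homogeneous Neumann: u'(0) = u'(1/3) = 0. So [u' v]_0^1/3 = 0·v(1/3) − 0·v(0) = 0 for any v; take V = H^1(0, 1/3).
Weak formulation: find u (satisfying any essential BC) such that ∫_0^1/3 u'(x) v'(x) dx = ∫_0^1/3 f v dx for all v ∈ V (homogeneous Neumann, so boundary terms vanish).
Substituting f(x) = 2*x^2 + x - 13/54, the right-hand side is ∫_0^1/3 (2*x^2 + x - 13/54) v dx.
Compatibility check (pure Neumann): taking v ≡ 1 ∈ V gives 0 = ∫_0^1/3 f dx + (0) − (0), i.e. ∫_0^1/3 f dx must equal u'(0) − u'(1/3) = 0. Indeed ∫_0^1/3 (2*x^2 + x - 13/54) dx = 0, so the data are compatible. The solution is then unique only up to an additive constant (fix it e.g. by requiring ∫_0^1/3 u dx = 0).


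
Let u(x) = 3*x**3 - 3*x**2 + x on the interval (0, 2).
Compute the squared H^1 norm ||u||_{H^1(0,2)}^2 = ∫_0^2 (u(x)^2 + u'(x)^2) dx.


||u||_{H^1}^2 = 26842/105

The H^1 norm (squared) on an interval (0, L) is
  ||u||_{H^1}^2 = ∫_0^L u(x)^2 dx + ∫_0^L u'(x)^2 dx.
Compute u'(x) = 9*x**2 - 6*x + 1.
Then u(x)^2 = 9*x**6 - 18*x**5 + 15*x**4 - 6*x**3 + x**2 and u'(x)^2 = 81*x**4 - 108*x**3 + 54*x**2 - 12*x + 1.
Integrate each monomial from 0 to 2 using ∫_0^2 c·x^n dx = c·2^(n+1)/(n+1):
  ∫_0^2 u(x)^2 dx = ∫_0^2 (9*x^6 - 18*x^5 + 15*x^4 - 6*x^3 + x^2) dx. Term by term:
    ∫_0^2 9*x^6 dx = 1152/7;  ∫_0^2 -18*x^5 dx = -192;  ∫_0^2 15*x^4 dx = 96;
    ∫_0^2 -6*x^3 dx = -24;  ∫_0^2 x^2 dx = 8/3.
  Sum: 1152/7 − 192 + 96 − 24 + 8/3 = 992/21.
  ∫_0^2 u'(x)^2 dx = ∫_0^2 (81*x^4 - 108*x^3 + 54*x^2 - 12*x + 1) dx. Term by term:
    ∫_0^2 81*x^4 dx = 2592/5;  ∫_0^2 -108*x^3 dx = -432;  ∫_0^2 54*x^2 dx = 144;
    ∫_0^2 -12*x dx = -24;  ∫_0^2 1 dx = 2.
  Sum: 2592/5 − 432 + 144 − 24 + 2 = 1042/5.
Adding: ||u||_{H^1}^2 = 992/21 + 1042/5 = 26842/105.


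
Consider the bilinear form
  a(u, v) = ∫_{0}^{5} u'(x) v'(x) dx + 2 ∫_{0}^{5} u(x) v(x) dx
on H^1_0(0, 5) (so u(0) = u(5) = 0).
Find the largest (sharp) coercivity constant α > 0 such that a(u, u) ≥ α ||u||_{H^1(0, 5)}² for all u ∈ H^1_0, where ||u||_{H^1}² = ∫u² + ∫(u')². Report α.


α = 1

Coercivity of a(·,·) on H^1_0(0, 5) means a(u, u) ≥ α ||u||_{H^1}² for every u ∈ H^1_0.
The interval has length L = 5, and Poincaré/coercivity depend only on L. Here a(u, u) = ∫(u')² + (2)·∫u².
Here c = 2 ≥ 1, so a(u,u) = ∫(u')² + c∫u² ≥ ∫(u')² + ∫u² = ||u||_{H^1}², i.e. α = 1 works. No larger α is possible: a(u,u) ≥ α||u||_{H^1}² means (1−α)∫(u')² ≥ (α−c)∫u², and for the modes u_n = sin(nπ(x−x₀)/L) (x₀ the left endpoint) one has ∫u_n²/∫(u_n')² = (L/(nπ))² → 0, so a(u_n,u_n)/||u_n||_{H^1}² → 1. Hence the optimal constant is α = 1.
Therefore α = 1.


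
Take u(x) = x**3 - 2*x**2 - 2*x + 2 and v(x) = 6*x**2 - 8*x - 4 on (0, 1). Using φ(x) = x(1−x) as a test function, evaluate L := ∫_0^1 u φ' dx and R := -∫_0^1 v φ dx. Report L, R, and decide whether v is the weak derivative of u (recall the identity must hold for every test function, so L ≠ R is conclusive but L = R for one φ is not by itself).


LHS = 31/60, RHS = 31/30. No, v is not the weak derivative of u.

u(x) = x**3 - 2*x**2 - 2*x + 2, classical derivative u'(x) = 3*x**2 - 4*x - 2.
φ(x) = x(1−x), so φ'(x) = 1 - 2*x.
Note φ(0) = φ(1) = 0, so the boundary term u·φ vanishes.
LHS = ∫_0^1 u(x) φ'(x) dx = ∫_0^1 (-2*x^4 + 5*x^3 + 2*x^2 - 6*x + 2) dx. Term by term:
  ∫_0^1 -2*x^4 dx = -2/5;  ∫_0^1 5*x^3 dx = 5/4;  ∫_0^1 2*x^2 dx = 2/3;
  ∫_0^1 -6*x dx = -3;  ∫_0^1 2 dx = 2.
Sum: -2/5 + 5/4 + 2/3 − 3 + 2 = 31/60.
So LHS = 31/60.
∫_0^1 v(x) φ(x) dx = ∫_0^1 (-6*x^4 + 14*x^3 - 4*x^2 - 4*x) dx. Term by term:
  ∫_0^1 -6*x^4 dx = -6/5;  ∫_0^1 14*x^3 dx = 7/2;  ∫_0^1 -4*x^2 dx = -4/3;
  ∫_0^1 -4*x dx = -2.
Sum: -6/5 + 7/2 − 4/3 − 2 = -31/30.
So RHS = -∫_0^1 v(x) φ(x) dx = 31/30.
LHS − RHS = -31/60 ≠ 0, so the identity fails.
(For a valid weak derivative the identity must hold for EVERY test function, in particular this one. The failure shows v is NOT the weak derivative of u.)
Correct weak derivative would be u'(x) = 3*x**2 - 4*x - 2.


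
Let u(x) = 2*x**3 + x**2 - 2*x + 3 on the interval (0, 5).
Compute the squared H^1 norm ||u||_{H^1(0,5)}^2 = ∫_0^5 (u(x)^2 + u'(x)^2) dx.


||u||_{H^1}^2 = 543080/7

The H^1 norm (squared) on an interval (0, L) is
  ||u||_{H^1}^2 = ∫_0^L u(x)^2 dx + ∫_0^L u'(x)^2 dx.
Compute u'(x) = 6*x**2 + 2*x - 2.
Then u(x)^2 = 4*x**6 + 4*x**5 - 7*x**4 + 8*x**3 + 10*x**2 - 12*x + 9 and u'(x)^2 = 36*x**4 + 24*x**3 - 20*x**2 - 8*x + 4.
Integrate each monomial from 0 to 5 using ∫_0^5 c·x^n dx = c·5^(n+1)/(n+1):
  ∫_0^5 u(x)^2 dx = ∫_0^5 (4*x^6 + 4*x^5 - 7*x^4 + 8*x^3 + 10*x^2 - 12*x + 9) dx. Term by term:
    ∫_0^5 4*x^6 dx = 312500/7;  ∫_0^5 4*x^5 dx = 31250/3;  ∫_0^5 -7*x^4 dx = -4375;
    ∫_0^5 8*x^3 dx = 1250;  ∫_0^5 10*x^2 dx = 1250/3;  ∫_0^5 -12*x dx = -150;
    ∫_0^5 9 dx = 45.
  Sum: 312500/7 + 31250/3 − 4375 + 1250 + 1250/3 − 150 + 45 = 1097170/21.
  ∫_0^5 u'(x)^2 dx = ∫_0^5 (36*x^4 + 24*x^3 - 20*x^2 - 8*x + 4) dx. Term by term:
    ∫_0^5 36*x^4 dx = 22500;  ∫_0^5 24*x^3 dx = 3750;  ∫_0^5 -20*x^2 dx = -2500/3;
    ∫_0^5 -8*x dx = -100;  ∫_0^5 4 dx = 20.
  Sum: 22500 + 3750 − 2500/3 − 100 + 20 = 76010/3.
Adding: ||u||_{H^1}^2 = 1097170/21 + 76010/3 = 543080/7.


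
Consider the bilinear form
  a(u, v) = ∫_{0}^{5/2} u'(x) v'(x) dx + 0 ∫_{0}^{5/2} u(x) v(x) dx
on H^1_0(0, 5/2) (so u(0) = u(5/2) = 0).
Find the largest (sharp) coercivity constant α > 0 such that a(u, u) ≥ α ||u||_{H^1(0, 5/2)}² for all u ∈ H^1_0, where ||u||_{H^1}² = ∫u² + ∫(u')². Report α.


α = 4*π^2/(25 + 4*π^2)

Coercivity of a(·,·) on H^1_0(0, 5/2) means a(u, u) ≥ α ||u||_{H^1}² for every u ∈ H^1_0.
The interval has length L = 5/2, and Poincaré/coercivity depend only on L. Here a(u, u) = ∫(u')² + (0)·∫u².
Here c = 0, so a(u,u) = ∫(u')² alone. The condition a(u,u) ≥ α||u||_{H^1}² reads (1−α)∫(u')² ≥ (α−c)∫u². Any admissible α is ≤ 1 (rapidly oscillating u have ∫u²/∫(u')² → 0), and α = 1 would force 0 ≥ (1−c)∫u², impossible since c < 1; so 1−α > 0. By the sharp Poincaré inequality on H^1_0 of an interval of length L, ∫(u')² ≥ (π/L)²∫u² with equality for the first sine mode sin(π(x−x₀)/L) (x₀ the left endpoint), so the inequality holds for all u iff (1−α)(π/L)² ≥ α − c, i.e. α ≤ ((π/L)² + c)/((π/L)² + 1) = (1 + c(L/π)²)/(1 + (L/π)²). (Direct route, valid since c ≤ 0: Poincaré gives c∫u² ≥ c(L/π)²∫(u')², so a(u,u) ≥ (1 + c(L/π)²)∫(u')², while ||u||_{H^1}² ≤ (1 + (L/π)²)∫(u')²; dividing yields the same α.) With (π/L)² = 4*π^2/25 and c = 0, the largest admissible constant is α = ((π/L)² + c)/((π/L)² + 1).
Simplifying, α = 4*π^2/(25 + 4*π^2).


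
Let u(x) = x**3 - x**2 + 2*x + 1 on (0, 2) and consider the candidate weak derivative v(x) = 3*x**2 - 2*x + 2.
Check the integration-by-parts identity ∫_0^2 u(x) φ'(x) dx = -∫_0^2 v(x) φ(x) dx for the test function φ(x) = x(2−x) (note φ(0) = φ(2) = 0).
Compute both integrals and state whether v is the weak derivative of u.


LHS = -24/5, RHS = -24/5. Yes, v = u' weakly.

u(x) = x**3 - x**2 + 2*x + 1, classical derivative u'(x) = 3*x**2 - 2*x + 2.
φ(x) = x(2−x), so φ'(x) = 2 - 2*x.
Note φ(0) = φ(2) = 0, so the boundary term u·φ vanishes.
LHS = ∫_0^2 u(x) φ'(x) dx = ∫_0^2 (-2*x^4 + 4*x^3 - 6*x^2 + 2*x + 2) dx. Term by term:
  ∫_0^2 -2*x^4 dx = -64/5;  ∫_0^2 4*x^3 dx = 16;  ∫_0^2 -6*x^2 dx = -16;
  ∫_0^2 2*x dx = 4;  ∫_0^2 2 dx = 4.
Sum: -64/5 + 16 − 16 + 4 + 4 = -24/5.
So LHS = -24/5.
∫_0^2 v(x) φ(x) dx = ∫_0^2 (-3*x^4 + 8*x^3 - 6*x^2 + 4*x) dx. Term by term:
  ∫_0^2 -3*x^4 dx = -96/5;  ∫_0^2 8*x^3 dx = 32;  ∫_0^2 -6*x^2 dx = -16;
  ∫_0^2 4*x dx = 8.
Sum: -96/5 + 32 − 16 + 8 = 24/5.
So RHS = -∫_0^2 v(x) φ(x) dx = -24/5.
LHS = RHS, so the identity holds for this test φ.
Moreover u is smooth here and v(x) = u'(x) = 3*x**2 - 2*x + 2 pointwise, so the identity holds for every test function. Hence v is the weak derivative of u.


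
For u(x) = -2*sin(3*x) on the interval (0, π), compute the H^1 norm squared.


||u||_{H^1(0,π)}^2 = 20*π

u'(x) = -6*cos(3*x).
Expand u² and (u')² and integrate term by term on (0, π), using: for integers n ≥ 1, ∫_0^π sin²(nx) dx = ∫_0^π cos²(nx) dx = π/2; for n ≠ n', ∫_0^π sin(nx)sin(n'x) dx = ∫_0^π cos(nx)cos(n'x) dx = 0; and by product-to-sum, ∫_0^π sin(nx)cos(n'x) dx = ½∫_0^π [sin((n+n')x) + sin((n−n')x)] dx, which is 0 when n+n' is even and 2n/(n²−n'²) when n+n' is odd (it need not vanish on (0, π)).
  u² squared terms: (-2)²·∫sin(3x)² dx = 4·π/2 = 2*π.
  So ∫_0^π u² dx = 2*π.
  (u')² squared terms: (-6)²·∫cos(3x)² dx = 36·π/2 = 18*π.
  So ∫_0^π (u')² dx = 18*π.
||u||_{H^1}^2 = (2*π) + (18*π) = 20*π.


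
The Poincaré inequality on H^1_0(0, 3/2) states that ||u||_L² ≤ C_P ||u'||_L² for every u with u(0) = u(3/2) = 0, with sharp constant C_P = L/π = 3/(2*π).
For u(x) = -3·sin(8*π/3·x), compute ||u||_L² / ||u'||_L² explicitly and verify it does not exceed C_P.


||u||_L² / ||u'||_L² = 3/(8*π) < C_P = 3/(2*π).

u(x) = -3·sin(8*π/3·x), so u'(x) = -8*π*cos(8*π*x/3).
Writing u(x) = A·sin(kπx/L) with A = -3 and k = 4, use ∫_0^L sin²(kπx/L) dx = L/2 and ∫_0^L cos²(kπx/L) dx = L/2.
u² = 9·sin²(8*π/3·x) and (u')² = 64*π^2·cos²(8*π/3·x), and each of sin², cos² integrates to L/2 = 3/4 over (0, 3/2).
∫_0^3/2 u² dx = 27/4, so ||u||_L² = 3*sqrt(3)/2.
∫_0^3/2 (u')² dx = 48*π^2, so ||u'||_L² = 4*sqrt(3)*π.
Ratio ||u||_L² / ||u'||_L² = 3/(8*π).
Sharp Poincaré constant on H^1_0(0, 3/2) is C_P = L/π = 3/(2*π), achieved by sin(2*π/3·x).
This is the k = 4 harmonic; the ratio L/(kπ) is strictly less than C_P = L/π, consistent with the sharp inequality ||u||_L² ≤ C_P ||u'||_L².


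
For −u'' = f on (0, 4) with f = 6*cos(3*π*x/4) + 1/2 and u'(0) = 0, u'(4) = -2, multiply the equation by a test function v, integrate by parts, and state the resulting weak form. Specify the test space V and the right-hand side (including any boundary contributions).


V = H^1(0, 4) (v unrestricted at boundary; u is determined up to an additive constant); weak form: ∫_0^4 u'v' dx = ∫_0^4 (6*cos(3*π*x/4) + 1/2) v dx − 2·v(4) for all v ∈ V.

Multiply both sides by a test function v and integrate from 0 to 4:
  ∫_0^4 −u''(x) v(x) dx = ∫_0^4 f(x) v(x) dx.
Integrate the LHS by parts once:
  ∫_0^4 −u'' v dx = −[u'(x) v(x)]_0^4 + ∫_0^4 u'(x) v'(x) dx.
Thus ∫_0^4 u'(x) v'(x) dx = ∫_0^4 f(x) v(x) dx + [u'(x) v(x)]_0^4.
Choose V so that boundary terms are either known or forced to vanish.
u has inhomogeneous Neumann u'(0) = 0, u'(4) = -2. [u' v]_0^4 = (-2)·v(4) − (0)·v(0) = − 2·v(4). Take V = H^1(0, 4); boundary term becomes part of RHS.
Weak formulation: find u (satisfying any essential BC) such that ∫_0^4 u'(x) v'(x) dx = ∫_0^4 f v dx − 2·v(4) for all v ∈ V (Neumann data are natural BCs: they enter the RHS as boundary terms).
Substituting f(x) = 6*cos(3*π*x/4) + 1/2, the right-hand side is ∫_0^4 (6*cos(3*π*x/4) + 1/2) v dx − 2·v(4).
Compatibility check (pure Neumann): taking v ≡ 1 ∈ V gives 0 = ∫_0^4 f dx + (-2) − (0), i.e. ∫_0^4 f dx must equal u'(0) − u'(4) = 2. Indeed ∫_0^4 (6*cos(3*π*x/4) + 1/2) dx = 2, so the data are compatible. The solution is then unique only up to an additive constant (fix it e.g. by requiring ∫_0^4 u dx = 0).


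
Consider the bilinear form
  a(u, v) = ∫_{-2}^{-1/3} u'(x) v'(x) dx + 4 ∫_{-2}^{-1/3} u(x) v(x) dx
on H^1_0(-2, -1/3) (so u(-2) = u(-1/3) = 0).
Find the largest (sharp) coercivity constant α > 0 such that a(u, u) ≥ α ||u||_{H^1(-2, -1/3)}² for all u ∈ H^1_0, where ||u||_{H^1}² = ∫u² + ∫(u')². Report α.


α = 1

Coercivity of a(·,·) on H^1_0(-2, -1/3) means a(u, u) ≥ α ||u||_{H^1}² for every u ∈ H^1_0.
The interval has length L = 5/3, and Poincaré/coercivity depend only on L. Here a(u, u) = ∫(u')² + (4)·∫u².
Here c = 4 ≥ 1, so a(u,u) = ∫(u')² + c∫u² ≥ ∫(u')² + ∫u² = ||u||_{H^1}², i.e. α = 1 works. No larger α is possible: a(u,u) ≥ α||u||_{H^1}² means (1−α)∫(u')² ≥ (α−c)∫u², and for the modes u_n = sin(nπ(x−x₀)/L) (x₀ the left endpoint) one has ∫u_n²/∫(u_n')² = (L/(nπ))² → 0, so a(u_n,u_n)/||u_n||_{H^1}² → 1. Hence the optimal constant is α = 1.
Therefore α = 1.


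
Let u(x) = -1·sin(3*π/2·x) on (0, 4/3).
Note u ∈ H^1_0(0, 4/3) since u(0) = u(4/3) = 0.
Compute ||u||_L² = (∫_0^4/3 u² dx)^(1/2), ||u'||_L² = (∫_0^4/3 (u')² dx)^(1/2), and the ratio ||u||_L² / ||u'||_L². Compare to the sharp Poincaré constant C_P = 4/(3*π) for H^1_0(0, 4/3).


||u||_L² / ||u'||_L² = 2/(3*π) < C_P = 4/(3*π).

u(x) = -1·sin(3*π/2·x), so u'(x) = -3*π*cos(3*π*x/2)/2.
Writing u(x) = A·sin(kπx/L) with A = -1 and k = 2, use ∫_0^L sin²(kπx/L) dx = L/2 and ∫_0^L cos²(kπx/L) dx = L/2.
u² = 1·sin²(3*π/2·x) and (u')² = 9*π^2/4·cos²(3*π/2·x), and each of sin², cos² integrates to L/2 = 2/3 over (0, 4/3).
∫_0^4/3 u² dx = 2/3, so ||u||_L² = sqrt(6)/3.
∫_0^4/3 (u')² dx = 3*π^2/2, so ||u'||_L² = sqrt(6)*π/2.
Ratio ||u||_L² / ||u'||_L² = 2/(3*π).
Sharp Poincaré constant on H^1_0(0, 4/3) is C_P = L/π = 4/(3*π), achieved by sin(3*π/4·x).
This is the k = 2 harmonic; the ratio L/(kπ) is strictly less than C_P = L/π, consistent with the sharp inequality ||u||_L² ≤ C_P ||u'||_L².


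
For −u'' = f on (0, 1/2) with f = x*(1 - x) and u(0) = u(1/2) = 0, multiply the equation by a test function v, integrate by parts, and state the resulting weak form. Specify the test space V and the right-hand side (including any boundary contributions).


V = H^1_0(0, 1/2) (so v(0) = v(1/2) = 0); weak form: ∫_0^1/2 u'v' dx = ∫_0^1/2 (x*(1 - x)) v dx for all v ∈ V.

Multiply both sides by a test function v and integrate from 0 to 1/2:
  ∫_0^1/2 −u''(x) v(x) dx = ∫_0^1/2 f(x) v(x) dx.
Integrate the LHS by parts once:
  ∫_0^1/2 −u'' v dx = −[u'(x) v(x)]_0^1/2 + ∫_0^1/2 u'(x) v'(x) dx.
Thus ∫_0^1/2 u'(x) v'(x) dx = ∫_0^1/2 f(x) v(x) dx + [u'(x) v(x)]_0^1/2.
Choose V so that boundary terms are either known or forced to vanish.
u is Dirichlet: u(0) = u(1/2) = 0. Let V = H^1_0(0, 1/2); then v(0) = v(1/2) = 0, and [u' v]_0^1/2 = 0.
Weak formulation: find u (satisfying any essential BC) such that ∫_0^1/2 u'(x) v'(x) dx = ∫_0^1/2 f v dx for all v ∈ V.
Substituting f(x) = x*(1 - x), the right-hand side is ∫_0^1/2 (x*(1 - x)) v dx.


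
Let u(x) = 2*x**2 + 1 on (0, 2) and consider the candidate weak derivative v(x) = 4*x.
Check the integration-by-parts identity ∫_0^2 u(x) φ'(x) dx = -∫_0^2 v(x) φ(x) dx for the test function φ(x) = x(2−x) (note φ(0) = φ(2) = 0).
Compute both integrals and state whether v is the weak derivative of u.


LHS = -16/3, RHS = -16/3. Yes, v = u' weakly.

u(x) = 2*x**2 + 1, classical derivative u'(x) = 4*x.
φ(x) = x(2−x), so φ'(x) = 2 - 2*x.
Note φ(0) = φ(2) = 0, so the boundary term u·φ vanishes.
LHS = ∫_0^2 u(x) φ'(x) dx = ∫_0^2 (-4*x^3 + 4*x^2 - 2*x + 2) dx. Term by term:
  ∫_0^2 -4*x^3 dx = -16;  ∫_0^2 4*x^2 dx = 32/3;  ∫_0^2 -2*x dx = -4;
  ∫_0^2 2 dx = 4.
Sum: -16 + 32/3 − 4 + 4 = -16/3.
So LHS = -16/3.
∫_0^2 v(x) φ(x) dx = ∫_0^2 (-4*x^3 + 8*x^2) dx. Term by term:
  ∫_0^2 -4*x^3 dx = -16;  ∫_0^2 8*x^2 dx = 64/3.
Sum: -16 + 64/3 = 16/3.
So RHS = -∫_0^2 v(x) φ(x) dx = -16/3.
LHS = RHS, so the identity holds for this test φ.
Moreover u is smooth here and v(x) = u'(x) = 4*x pointwise, so the identity holds for every test function. Hence v is the weak derivative of u.


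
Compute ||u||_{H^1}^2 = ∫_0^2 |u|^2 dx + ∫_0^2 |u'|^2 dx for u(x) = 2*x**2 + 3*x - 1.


||u||_{H^1}^2 = 928/5

The H^1 norm (squared) on an interval (0, L) is
  ||u||_{H^1}^2 = ∫_0^L u(x)^2 dx + ∫_0^L u'(x)^2 dx.
Compute u'(x) = 4*x + 3.
Then u(x)^2 = 4*x**4 + 12*x**3 + 5*x**2 - 6*x + 1 and u'(x)^2 = 16*x**2 + 24*x + 9.
Integrate each monomial from 0 to 2 using ∫_0^2 c·x^n dx = c·2^(n+1)/(n+1):
  ∫_0^2 u(x)^2 dx = ∫_0^2 (4*x^4 + 12*x^3 + 5*x^2 - 6*x + 1) dx. Term by term:
    ∫_0^2 4*x^4 dx = 128/5;  ∫_0^2 12*x^3 dx = 48;  ∫_0^2 5*x^2 dx = 40/3;
    ∫_0^2 -6*x dx = -12;  ∫_0^2 1 dx = 2.
  Sum: 128/5 + 48 + 40/3 − 12 + 2 = 1154/15.
  ∫_0^2 u'(x)^2 dx = ∫_0^2 (16*x^2 + 24*x + 9) dx. Term by term:
    ∫_0^2 16*x^2 dx = 128/3;  ∫_0^2 24*x dx = 48;  ∫_0^2 9 dx = 18.
  Sum: 128/3 + 48 + 18 = 326/3.
Adding: ||u||_{H^1}^2 = 1154/15 + 326/3 = 928/5.


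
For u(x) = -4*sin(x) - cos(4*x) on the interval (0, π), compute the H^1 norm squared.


||u||_{H^1(0,π)}^2 = -272/15 + 49*π/2

u'(x) = 4*sin(4*x) - 4*cos(x).
Expand u² and (u')² and integrate term by term on (0, π), using: for integers n ≥ 1, ∫_0^π sin²(nx) dx = ∫_0^π cos²(nx) dx = π/2; for n ≠ n', ∫_0^π sin(nx)sin(n'x) dx = ∫_0^π cos(nx)cos(n'x) dx = 0; and by product-to-sum, ∫_0^π sin(nx)cos(n'x) dx = ½∫_0^π [sin((n+n')x) + sin((n−n')x)] dx, which is 0 when n+n' is even and 2n/(n²−n'²) when n+n' is odd (it need not vanish on (0, π)).
  u² squared terms: (-1)²·∫cos(4x)² dx = 1·π/2 = π/2;  (-4)²·∫sin(x)² dx = 16·π/2 = 8*π.
  u² cross terms: 2·(-1)·(-4)·∫cos(4x)·sin(x) dx = 8·(-2/15) = -16/15.
  So ∫_0^π u² dx = π/2 + 8*π − 16/15 = -16/15 + 17*π/2.
  (u')² squared terms: (-4)²·∫cos(x)² dx = 16·π/2 = 8*π;  (4)²·∫sin(4x)² dx = 16·π/2 = 8*π.
  (u')² cross terms: 2·(-4)·(4)·∫cos(x)·sin(4x) dx = -32·(8/15) = -256/15.
  So ∫_0^π (u')² dx = 8*π + 8*π − 256/15 = -256/15 + 16*π.
||u||_{H^1}^2 = (-16/15 + 17*π/2) + (-256/15 + 16*π) = -272/15 + 49*π/2.


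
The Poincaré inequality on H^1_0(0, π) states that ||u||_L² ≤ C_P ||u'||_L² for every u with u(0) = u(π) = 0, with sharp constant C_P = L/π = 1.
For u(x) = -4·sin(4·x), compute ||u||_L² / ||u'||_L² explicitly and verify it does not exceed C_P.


||u||_L² / ||u'||_L² = 1/4 < C_P = 1.

u(x) = -4·sin(4·x), so u'(x) = -16*cos(4*x).
Writing u(x) = A·sin(kπx/L) with A = -4 and k = 4, use ∫_0^L sin²(kπx/L) dx = L/2 and ∫_0^L cos²(kπx/L) dx = L/2.
u² = 16·sin²(4·x) and (u')² = 256·cos²(4·x), and each of sin², cos² integrates to L/2 = π/2 over (0, π).
∫_0^π u² dx = 8*π, so ||u||_L² = 2*sqrt(2)*sqrt(π).
∫_0^π (u')² dx = 128*π, so ||u'||_L² = 8*sqrt(2)*sqrt(π).
Ratio ||u||_L² / ||u'||_L² = 1/4.
Sharp Poincaré constant on H^1_0(0, π) is C_P = L/π = 1, achieved by sin(x).
This is the k = 4 harmonic; the ratio L/(kπ) is strictly less than C_P = L/π, consistent with the sharp inequality ||u||_L² ≤ C_P ||u'||_L².


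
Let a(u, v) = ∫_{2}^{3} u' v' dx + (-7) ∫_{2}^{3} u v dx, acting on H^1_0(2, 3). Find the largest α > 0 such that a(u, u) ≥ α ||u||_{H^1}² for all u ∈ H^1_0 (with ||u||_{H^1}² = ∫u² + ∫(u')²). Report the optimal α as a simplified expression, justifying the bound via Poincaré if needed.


α = (-7 + π^2)/(1 + π^2)

Coercivity of a(·,·) on H^1_0(2, 3) means a(u, u) ≥ α ||u||_{H^1}² for every u ∈ H^1_0.
The interval has length L = 1, and Poincaré/coercivity depend only on L. Here a(u, u) = ∫(u')² + (-7)·∫u².
Here c = -7 < 0 with |c| < (π/L)² = π^2, so coercivity still holds. The condition a(u,u) ≥ α||u||_{H^1}² reads (1−α)∫(u')² ≥ (α−c)∫u². Any admissible α is ≤ 1 (rapidly oscillating u have ∫u²/∫(u')² → 0), and α = 1 would force 0 ≥ (1−c)∫u², impossible since c < 1; so 1−α > 0. By the sharp Poincaré inequality on H^1_0 of an interval of length L, ∫(u')² ≥ (π/L)²∫u² with equality for the first sine mode sin(π(x−x₀)/L) (x₀ the left endpoint), so the inequality holds for all u iff (1−α)(π/L)² ≥ α − c, i.e. α ≤ ((π/L)² + c)/((π/L)² + 1) = (1 + c(L/π)²)/(1 + (L/π)²). (Direct route, valid since c ≤ 0: Poincaré gives c∫u² ≥ c(L/π)²∫(u')², so a(u,u) ≥ (1 + c(L/π)²)∫(u')², while ||u||_{H^1}² ≤ (1 + (L/π)²)∫(u')²; dividing yields the same α.) With (π/L)² = π^2 and c = -7, the largest admissible constant is α = ((π/L)² + c)/((π/L)² + 1).
Simplifying, α = (-7 + π^2)/(1 + π^2).


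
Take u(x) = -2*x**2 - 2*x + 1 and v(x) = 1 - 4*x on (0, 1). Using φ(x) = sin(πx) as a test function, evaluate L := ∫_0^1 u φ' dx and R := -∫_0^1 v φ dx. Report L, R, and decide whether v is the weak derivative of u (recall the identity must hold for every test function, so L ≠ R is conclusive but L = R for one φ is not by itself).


LHS = 8/π, RHS = 2/π. No, v is not the weak derivative of u.

u(x) = -2*x**2 - 2*x + 1, classical derivative u'(x) = -4*x - 2.
φ(x) = sin(πx), so φ'(x) = π*cos(π*x).
Note φ(0) = φ(1) = 0, so the boundary term u·φ vanishes.
LHS = ∫_0^1 u(x) φ'(x) dx = ∫_0^1 (-2*π*x^2*cos(π*x) - 2*π*x*cos(π*x) + π*cos(π*x)) dx. Term by term:
  ∫_0^1 π*cos(π*x) dx = 0;  ∫_0^1 -2*π*x*cos(π*x) dx = 4/π;  ∫_0^1 -2*π*x^2*cos(π*x) dx = 4/π.
Sum: 0 + 4/π + 4/π = 8/π.
So LHS = 8/π.
∫_0^1 v(x) φ(x) dx = ∫_0^1 (-4*x*sin(π*x) + sin(π*x)) dx. Term by term:
  ∫_0^1 -4*x*sin(π*x) dx = -4/π;  ∫_0^1 sin(π*x) dx = 2/π.
Sum: -4/π + 2/π = -2/π.
So RHS = -∫_0^1 v(x) φ(x) dx = 2/π.
LHS − RHS = 6/π ≠ 0, so the identity fails.
(For a valid weak derivative the identity must hold for EVERY test function, in particular this one. The failure shows v is NOT the weak derivative of u.)
Correct weak derivative would be u'(x) = -4*x - 2.


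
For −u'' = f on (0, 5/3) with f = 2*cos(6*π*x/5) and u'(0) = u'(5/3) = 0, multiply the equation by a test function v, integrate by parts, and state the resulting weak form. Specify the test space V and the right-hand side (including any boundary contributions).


V = H^1(0, 5/3) (no boundary constraint on v; u is determined up to an additive constant); weak form: ∫_0^5/3 u'v' dx = ∫_0^5/3 (2*cos(6*π*x/5)) v dx for all v ∈ V.

Multiply both sides by a test function v and integrate from 0 to 5/3:
  ∫_0^5/3 −u''(x) v(x) dx = ∫_0^5/3 f(x) v(x) dx.
Integrate the LHS by parts once:
  ∫_0^5/3 −u'' v dx = −[u'(x) v(x)]_0^5/3 + ∫_0^5/3 u'(x) v'(x) dx.
Thus ∫_0^5/3 u'(x) v'(x) dx = ∫_0^5/3 f(x) v(x) dx + [u'(x) v(x)]_0^5/3.
Choose V so that boundary terms are either known or forced to vanish.
u has homogeneous Neumann: u'(0) = u'(5/3) = 0. So [u' v]_0^5/3 = 0·v(5/3) − 0·v(0) = 0 for any v; take V = H^1(0, 5/3).
Weak formulation: find u (satisfying any essential BC) such that ∫_0^5/3 u'(x) v'(x) dx = ∫_0^5/3 f v dx for all v ∈ V (homogeneous Neumann, so boundary terms vanish).
Substituting f(x) = 2*cos(6*π*x/5), the right-hand side is ∫_0^5/3 (2*cos(6*π*x/5)) v dx.
Compatibility check (pure Neumann): taking v ≡ 1 ∈ V gives 0 = ∫_0^5/3 f dx + (0) − (0), i.e. ∫_0^5/3 f dx must equal u'(0) − u'(5/3) = 0. Indeed ∫_0^5/3 (2*cos(6*π*x/5)) dx = 0, so the data are compatible. The solution is then unique only up to an additive constant (fix it e.g. by requiring ∫_0^5/3 u dx = 0).


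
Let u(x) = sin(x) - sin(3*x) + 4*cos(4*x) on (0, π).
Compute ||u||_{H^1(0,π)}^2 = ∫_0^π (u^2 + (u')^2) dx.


||u||_{H^1(0,π)}^2 = 10336/105 + 142*π

u'(x) = -16*sin(4*x) + cos(x) - 3*cos(3*x).
Expand u² and (u')² and integrate term by term on (0, π), using: for integers n ≥ 1, ∫_0^π sin²(nx) dx = ∫_0^π cos²(nx) dx = π/2; for n ≠ n', ∫_0^π sin(nx)sin(n'x) dx = ∫_0^π cos(nx)cos(n'x) dx = 0; and by product-to-sum, ∫_0^π sin(nx)cos(n'x) dx = ½∫_0^π [sin((n+n')x) + sin((n−n')x)] dx, which is 0 when n+n' is even and 2n/(n²−n'²) when n+n' is odd (it need not vanish on (0, π)).
  u² squared terms: (-1)²·∫sin(3x)² dx = 1·π/2 = π/2;  (4)²·∫cos(4x)² dx = 16·π/2 = 8*π;  (1)²·∫sin(x)² dx = 1·π/2 = π/2.
  u² cross terms: 2·(-1)·(4)·∫sin(3x)·cos(4x) dx = -8·(-6/7) = 48/7;  2·(-1)·(1)·∫sin(3x)·sin(x) dx = -2·(0) = 0;  2·(4)·(1)·∫cos(4x)·sin(x) dx = 8·(-2/15) = -16/15.
  So ∫_0^π u² dx = π/2 + 8*π + π/2 + 48/7 + 0 − 16/15 = 608/105 + 9*π.
  (u')² squared terms: (-16)²·∫sin(4x)² dx = 256·π/2 = 128*π;  (-3)²·∫cos(3x)² dx = 9·π/2 = 9*π/2;  (1)²·∫cos(x)² dx = 1·π/2 = π/2.
  (u')² cross terms: 2·(-16)·(-3)·∫sin(4x)·cos(3x) dx = 96·(8/7) = 768/7;  2·(-16)·(1)·∫sin(4x)·cos(x) dx = -32·(8/15) = -256/15;  2·(-3)·(1)·∫cos(3x)·cos(x) dx = -6·(0) = 0.
  So ∫_0^π (u')² dx = 128*π + 9*π/2 + π/2 + 768/7 − 256/15 + 0 = 9728/105 + 133*π.
||u||_{H^1}^2 = (608/105 + 9*π) + (9728/105 + 133*π) = 10336/105 + 142*π.


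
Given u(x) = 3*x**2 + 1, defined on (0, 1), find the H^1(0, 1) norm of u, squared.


||u||_{H^1}^2 = 84/5

The H^1 norm (squared) on an interval (0, L) is
  ||u||_{H^1}^2 = ∫_0^L u(x)^2 dx + ∫_0^L u'(x)^2 dx.
Compute u'(x) = 6*x.
Then u(x)^2 = 9*x**4 + 6*x**2 + 1 and u'(x)^2 = 36*x**2.
Integrate each monomial from 0 to 1 using ∫_0^1 c·x^n dx = c·1^(n+1)/(n+1):
  ∫_0^1 u(x)^2 dx = ∫_0^1 (9*x^4 + 6*x^2 + 1) dx. Term by term:
    ∫_0^1 9*x^4 dx = 9/5;  ∫_0^1 6*x^2 dx = 2;  ∫_0^1 1 dx = 1.
  Sum: 9/5 + 2 + 1 = 24/5.
  ∫_0^1 u'(x)^2 dx = ∫_0^1 (36*x^2) dx. Term by term:
    ∫_0^1 36*x^2 dx = 12.
Adding: ||u||_{H^1}^2 = 24/5 + 12 = 84/5.


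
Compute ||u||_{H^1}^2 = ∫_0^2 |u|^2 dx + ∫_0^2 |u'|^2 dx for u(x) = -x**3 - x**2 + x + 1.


||u||_{H^1}^2 = 12056/105

The H^1 norm (squared) on an interval (0, L) is
  ||u||_{H^1}^2 = ∫_0^L u(x)^2 dx + ∫_0^L u'(x)^2 dx.
Compute u'(x) = -3*x**2 - 2*x + 1.
Then u(x)^2 = x**6 + 2*x**5 - x**4 - 4*x**3 - x**2 + 2*x + 1 and u'(x)^2 = 9*x**4 + 12*x**3 - 2*x**2 - 4*x + 1.
Integrate each monomial from 0 to 2 using ∫_0^2 c·x^n dx = c·2^(n+1)/(n+1):
  ∫_0^2 u(x)^2 dx = ∫_0^2 (x^6 + 2*x^5 - x^4 - 4*x^3 - x^2 + 2*x + 1) dx. Term by term:
    ∫_0^2 x^6 dx = 128/7;  ∫_0^2 2*x^5 dx = 64/3;  ∫_0^2 -x^4 dx = -32/5;
    ∫_0^2 -4*x^3 dx = -16;  ∫_0^2 -x^2 dx = -8/3;  ∫_0^2 2*x dx = 4;
    ∫_0^2 1 dx = 2.
  Sum: 128/7 + 64/3 − 32/5 − 16 − 8/3 + 4 + 2 = 2158/105.
  ∫_0^2 u'(x)^2 dx = ∫_0^2 (9*x^4 + 12*x^3 - 2*x^2 - 4*x + 1) dx. Term by term:
    ∫_0^2 9*x^4 dx = 288/5;  ∫_0^2 12*x^3 dx = 48;  ∫_0^2 -2*x^2 dx = -16/3;
    ∫_0^2 -4*x dx = -8;  ∫_0^2 1 dx = 2.
  Sum: 288/5 + 48 − 16/3 − 8 + 2 = 1414/15.
Adding: ||u||_{H^1}^2 = 2158/105 + 1414/15 = 12056/105.


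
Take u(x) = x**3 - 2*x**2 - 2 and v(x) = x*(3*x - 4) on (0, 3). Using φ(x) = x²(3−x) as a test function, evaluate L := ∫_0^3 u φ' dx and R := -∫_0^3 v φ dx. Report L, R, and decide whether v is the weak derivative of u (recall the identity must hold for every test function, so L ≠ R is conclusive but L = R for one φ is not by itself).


LHS = -243/10, RHS = -243/10. Yes, v = u' weakly.

u(x) = x**3 - 2*x**2 - 2, classical derivative u'(x) = 3*x**2 - 4*x.
φ(x) = x²(3−x), so φ'(x) = 3*x*(2 - x).
Note φ(0) = φ(3) = 0, so the boundary term u·φ vanishes.
LHS = ∫_0^3 u(x) φ'(x) dx = ∫_0^3 (-3*x^5 + 12*x^4 - 12*x^3 + 6*x^2 - 12*x) dx. Term by term:
  ∫_0^3 -3*x^5 dx = -729/2;  ∫_0^3 12*x^4 dx = 2916/5;  ∫_0^3 -12*x^3 dx = -243;
  ∫_0^3 6*x^2 dx = 54;  ∫_0^3 -12*x dx = -54.
Sum: -729/2 + 2916/5 − 243 + 54 − 54 = -243/10.
So LHS = -243/10.
∫_0^3 v(x) φ(x) dx = ∫_0^3 (-3*x^5 + 13*x^4 - 12*x^3) dx. Term by term:
  ∫_0^3 -3*x^5 dx = -729/2;  ∫_0^3 13*x^4 dx = 3159/5;  ∫_0^3 -12*x^3 dx = -243.
Sum: -729/2 + 3159/5 − 243 = 243/10.
So RHS = -∫_0^3 v(x) φ(x) dx = -243/10.
LHS = RHS, so the identity holds for this test φ.
Moreover u is smooth here and v(x) = u'(x) = 3*x**2 - 4*x pointwise, so the identity holds for every test function. Hence v is the weak derivative of u.


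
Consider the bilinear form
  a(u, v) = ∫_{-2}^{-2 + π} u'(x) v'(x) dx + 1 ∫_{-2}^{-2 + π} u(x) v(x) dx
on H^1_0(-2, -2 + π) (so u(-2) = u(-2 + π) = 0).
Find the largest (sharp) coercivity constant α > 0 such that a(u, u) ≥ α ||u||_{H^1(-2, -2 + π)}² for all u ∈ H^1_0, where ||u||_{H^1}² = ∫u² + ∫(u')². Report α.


α = 1

Coercivity of a(·,·) on H^1_0(-2, -2 + π) means a(u, u) ≥ α ||u||_{H^1}² for every u ∈ H^1_0.
The interval has length L = π, and Poincaré/coercivity depend only on L. Here a(u, u) = ∫(u')² + (1)·∫u².
Here c = 1 ≥ 1, so a(u,u) = ∫(u')² + c∫u² ≥ ∫(u')² + ∫u² = ||u||_{H^1}², i.e. α = 1 works. No larger α is possible: a(u,u) ≥ α||u||_{H^1}² means (1−α)∫(u')² ≥ (α−c)∫u², and for the modes u_n = sin(nπ(x−x₀)/L) (x₀ the left endpoint) one has ∫u_n²/∫(u_n')² = (L/(nπ))² → 0, so a(u_n,u_n)/||u_n||_{H^1}² → 1. Hence the optimal constant is α = 1.
Therefore α = 1.


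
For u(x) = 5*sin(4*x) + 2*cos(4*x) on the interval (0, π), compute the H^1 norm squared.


||u||_{H^1(0,π)}^2 = 493*π/2

u'(x) = -8*sin(4*x) + 20*cos(4*x).
Expand u² and (u')² and integrate term by term on (0, π), using: for integers n ≥ 1, ∫_0^π sin²(nx) dx = ∫_0^π cos²(nx) dx = π/2; for n ≠ n', ∫_0^π sin(nx)sin(n'x) dx = ∫_0^π cos(nx)cos(n'x) dx = 0; and by product-to-sum, ∫_0^π sin(nx)cos(n'x) dx = ½∫_0^π [sin((n+n')x) + sin((n−n')x)] dx, which is 0 when n+n' is even and 2n/(n²−n'²) when n+n' is odd (it need not vanish on (0, π)).
  u² squared terms: (2)²·∫cos(4x)² dx = 4·π/2 = 2*π;  (5)²·∫sin(4x)² dx = 25·π/2 = 25*π/2.
  u² cross terms: 2·(2)·(5)·∫cos(4x)·sin(4x) dx = 20·(0) = 0.
  So ∫_0^π u² dx = 2*π + 25*π/2 + 0 = 29*π/2.
  (u')² squared terms: (-8)²·∫sin(4x)² dx = 64·π/2 = 32*π;  (20)²·∫cos(4x)² dx = 400·π/2 = 200*π.
  (u')² cross terms: 2·(-8)·(20)·∫sin(4x)·cos(4x) dx = -320·(0) = 0.
  So ∫_0^π (u')² dx = 32*π + 200*π + 0 = 232*π.
||u||_{H^1}^2 = (29*π/2) + (232*π) = 493*π/2.


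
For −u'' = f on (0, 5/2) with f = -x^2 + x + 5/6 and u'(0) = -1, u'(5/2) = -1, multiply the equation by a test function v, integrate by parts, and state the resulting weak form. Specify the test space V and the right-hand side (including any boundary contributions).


V = H^1(0, 5/2) (v unrestricted at boundary; u is determined up to an additive constant); weak form: ∫_0^5/2 u'v' dx = ∫_0^5/2 (-x^2 + x + 5/6) v dx − v(5/2) + v(0) for all v ∈ V.

Multiply both sides by a test function v and integrate from 0 to 5/2:
  ∫_0^5/2 −u''(x) v(x) dx = ∫_0^5/2 f(x) v(x) dx.
Integrate the LHS by parts once:
  ∫_0^5/2 −u'' v dx = −[u'(x) v(x)]_0^5/2 + ∫_0^5/2 u'(x) v'(x) dx.
Thus ∫_0^5/2 u'(x) v'(x) dx = ∫_0^5/2 f(x) v(x) dx + [u'(x) v(x)]_0^5/2.
Choose V so that boundary terms are either known or forced to vanish.
u has inhomogeneous Neumann u'(0) = -1, u'(5/2) = -1. [u' v]_0^5/2 = (-1)·v(5/2) − (-1)·v(0) = − v(5/2) + v(0). Take V = H^1(0, 5/2); boundary term becomes part of RHS.
Weak formulation: find u (satisfying any essential BC) such that ∫_0^5/2 u'(x) v'(x) dx = ∫_0^5/2 f v dx − v(5/2) + v(0) for all v ∈ V (Neumann data are natural BCs: they enter the RHS as boundary terms).
Substituting f(x) = -x^2 + x + 5/6, the right-hand side is ∫_0^5/2 (-x^2 + x + 5/6) v dx − v(5/2) + v(0).
Compatibility check (pure Neumann): taking v ≡ 1 ∈ V gives 0 = ∫_0^5/2 f dx + (-1) − (-1), i.e. ∫_0^5/2 f dx must equal u'(0) − u'(5/2) = 0. Indeed ∫_0^5/2 (-x^2 + x + 5/6) dx = 0, so the data are compatible. The solution is then unique only up to an additive constant (fix it e.g. by requiring ∫_0^5/2 u dx = 0).


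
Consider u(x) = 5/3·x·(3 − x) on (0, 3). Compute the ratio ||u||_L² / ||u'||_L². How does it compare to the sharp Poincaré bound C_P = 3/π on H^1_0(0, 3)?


||u||_L² / ||u'||_L² = 3*sqrt(10)/10 < C_P = 3/π.

u(x) = 5/3·x·(3 − x), so u'(x) = 5 - 10*x/3.
u(x) = 5/3·x·(3 − x) vanishes at x = 0 and x = 3, so u ∈ H^1_0(0, 3). Differentiate via the product rule and integrate the resulting polynomials term by term.
  ∫_0^3 u² dx = ∫_0^3 (25*x^4/9 - 50*x^3/3 + 25*x^2) dx. Term by term:
    ∫_0^3 25*x^4/9 dx = 135;  ∫_0^3 -50*x^3/3 dx = -675/2;  ∫_0^3 25*x^2 dx = 225.
  Sum: 135 − 675/2 + 225 = 45/2.
  ∫_0^3 (u')² dx = ∫_0^3 (100*x^2/9 - 100*x/3 + 25) dx. Term by term:
    ∫_0^3 100*x^2/9 dx = 100;  ∫_0^3 -100*x/3 dx = -150;  ∫_0^3 25 dx = 75.
  Sum: 100 − 150 + 75 = 25.
∫_0^3 u² dx = 45/2, so ||u||_L² = 3*sqrt(10)/2.
∫_0^3 (u')² dx = 25, so ||u'||_L² = 5.
Ratio ||u||_L² / ||u'||_L² = 3*sqrt(10)/10.
Sharp Poincaré constant on H^1_0(0, 3) is C_P = L/π = 3/π, achieved by sin(π/3·x).
A polynomial bump cannot attain the sharp Poincaré constant (only the first sine eigenfunction does), so the ratio is strictly less than C_P, consistent with ||u||_L² ≤ C_P ||u'||_L².


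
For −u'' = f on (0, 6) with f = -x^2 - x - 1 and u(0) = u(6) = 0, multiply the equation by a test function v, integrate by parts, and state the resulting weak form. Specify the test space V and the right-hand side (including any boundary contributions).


V = H^1_0(0, 6) (so v(0) = v(6) = 0); weak form: ∫_0^6 u'v' dx = ∫_0^6 (-x^2 - x - 1) v dx for all v ∈ V.

Multiply both sides by a test function v and integrate from 0 to 6:
  ∫_0^6 −u''(x) v(x) dx = ∫_0^6 f(x) v(x) dx.
Integrate the LHS by parts once:
  ∫_0^6 −u'' v dx = −[u'(x) v(x)]_0^6 + ∫_0^6 u'(x) v'(x) dx.
Thus ∫_0^6 u'(x) v'(x) dx = ∫_0^6 f(x) v(x) dx + [u'(x) v(x)]_0^6.
Choose V so that boundary terms are either known or forced to vanish.
u is Dirichlet: u(0) = u(6) = 0. Let V = H^1_0(0, 6); then v(0) = v(6) = 0, and [u' v]_0^6 = 0.
Weak formulation: find u (satisfying any essential BC) such that ∫_0^6 u'(x) v'(x) dx = ∫_0^6 f v dx for all v ∈ V.
Substituting f(x) = -x^2 - x - 1, the right-hand side is ∫_0^6 (-x^2 - x - 1) v dx.


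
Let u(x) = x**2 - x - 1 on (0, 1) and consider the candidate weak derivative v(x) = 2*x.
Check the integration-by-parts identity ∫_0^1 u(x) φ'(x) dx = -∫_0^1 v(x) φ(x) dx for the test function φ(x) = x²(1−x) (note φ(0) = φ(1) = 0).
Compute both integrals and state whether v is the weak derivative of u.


LHS = -1/60, RHS = -1/10. No, v is not the weak derivative of u.

u(x) = x**2 - x - 1, classical derivative u'(x) = 2*x - 1.
φ(x) = x²(1−x), so φ'(x) = x*(2 - 3*x).
Note φ(0) = φ(1) = 0, so the boundary term u·φ vanishes.
LHS = ∫_0^1 u(x) φ'(x) dx = ∫_0^1 (-3*x^4 + 5*x^3 + x^2 - 2*x) dx. Term by term:
  ∫_0^1 -3*x^4 dx = -3/5;  ∫_0^1 5*x^3 dx = 5/4;  ∫_0^1 x^2 dx = 1/3;
  ∫_0^1 -2*x dx = -1.
Sum: -3/5 + 5/4 + 1/3 − 1 = -1/60.
So LHS = -1/60.
∫_0^1 v(x) φ(x) dx = ∫_0^1 (-2*x^4 + 2*x^3) dx. Term by term:
  ∫_0^1 -2*x^4 dx = -2/5;  ∫_0^1 2*x^3 dx = 1/2.
Sum: -2/5 + 1/2 = 1/10.
So RHS = -∫_0^1 v(x) φ(x) dx = -1/10.
LHS − RHS = 1/12 ≠ 0, so the identity fails.
(For a valid weak derivative the identity must hold for EVERY test function, in particular this one. The failure shows v is NOT the weak derivative of u.)
Correct weak derivative would be u'(x) = 2*x - 1.


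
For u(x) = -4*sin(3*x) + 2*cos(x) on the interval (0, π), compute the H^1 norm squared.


||u||_{H^1(0,π)}^2 = 84*π

u'(x) = -2*sin(x) - 12*cos(3*x).
Expand u² and (u')² and integrate term by term on (0, π), using: for integers n ≥ 1, ∫_0^π sin²(nx) dx = ∫_0^π cos²(nx) dx = π/2; for n ≠ n', ∫_0^π sin(nx)sin(n'x) dx = ∫_0^π cos(nx)cos(n'x) dx = 0; and by product-to-sum, ∫_0^π sin(nx)cos(n'x) dx = ½∫_0^π [sin((n+n')x) + sin((n−n')x)] dx, which is 0 when n+n' is even and 2n/(n²−n'²) when n+n' is odd (it need not vanish on (0, π)).
  u² squared terms: (-4)²·∫sin(3x)² dx = 16·π/2 = 8*π;  (2)²·∫cos(x)² dx = 4·π/2 = 2*π.
  u² cross terms: 2·(-4)·(2)·∫sin(3x)·cos(x) dx = -16·(0) = 0.
  So ∫_0^π u² dx = 8*π + 2*π + 0 = 10*π.
  (u')² squared terms: (-12)²·∫cos(3x)² dx = 144·π/2 = 72*π;  (-2)²·∫sin(x)² dx = 4·π/2 = 2*π.
  (u')² cross terms: 2·(-12)·(-2)·∫cos(3x)·sin(x) dx = 48·(0) = 0.
  So ∫_0^π (u')² dx = 72*π + 2*π + 0 = 74*π.
||u||_{H^1}^2 = (10*π) + (74*π) = 84*π.


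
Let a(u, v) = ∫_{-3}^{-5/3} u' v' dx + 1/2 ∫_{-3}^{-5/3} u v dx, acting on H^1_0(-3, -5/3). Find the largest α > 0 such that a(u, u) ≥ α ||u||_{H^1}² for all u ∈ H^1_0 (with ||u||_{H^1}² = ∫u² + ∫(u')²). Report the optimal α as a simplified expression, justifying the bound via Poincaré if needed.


α = (8 + 9*π^2)/(16 + 9*π^2)

Coercivity of a(·,·) on H^1_0(-3, -5/3) means a(u, u) ≥ α ||u||_{H^1}² for every u ∈ H^1_0.
The interval has length L = 4/3, and Poincaré/coercivity depend only on L. Here a(u, u) = ∫(u')² + (1/2)·∫u².
Here 0 < c = 1/2 < 1. The condition a(u,u) ≥ α||u||_{H^1}² reads (1−α)∫(u')² ≥ (α−c)∫u². Any admissible α is ≤ 1 (rapidly oscillating u have ∫u²/∫(u')² → 0), and α = 1 would force 0 ≥ (1−c)∫u², impossible since c < 1; so 1−α > 0. By the sharp Poincaré inequality on H^1_0 of an interval of length L, ∫(u')² ≥ (π/L)²∫u² with equality for the first sine mode sin(π(x−x₀)/L) (x₀ the left endpoint), so the inequality holds for all u iff (1−α)(π/L)² ≥ α − c, i.e. α ≤ ((π/L)² + c)/((π/L)² + 1) = (1 + c(L/π)²)/(1 + (L/π)²). With (π/L)² = 9*π^2/16 and c = 1/2, the largest admissible constant is α = ((π/L)² + c)/((π/L)² + 1).
Simplifying, α = (8 + 9*π^2)/(16 + 9*π^2).


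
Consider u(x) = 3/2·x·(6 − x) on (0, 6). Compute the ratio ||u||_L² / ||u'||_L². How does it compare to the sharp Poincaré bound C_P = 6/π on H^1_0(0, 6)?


||u||_L² / ||u'||_L² = 3*sqrt(10)/5 < C_P = 6/π.

u(x) = 3/2·x·(6 − x), so u'(x) = 9 - 3*x.
u(x) = 3/2·x·(6 − x) vanishes at x = 0 and x = 6, so u ∈ H^1_0(0, 6). Differentiate via the product rule and integrate the resulting polynomials term by term.
  ∫_0^6 u² dx = ∫_0^6 (9*x^4/4 - 27*x^3 + 81*x^2) dx. Term by term:
    ∫_0^6 9*x^4/4 dx = 17496/5;  ∫_0^6 -27*x^3 dx = -8748;  ∫_0^6 81*x^2 dx = 5832.
  Sum: 17496/5 − 8748 + 5832 = 2916/5.
  ∫_0^6 (u')² dx = ∫_0^6 (9*x^2 - 54*x + 81) dx. Term by term:
    ∫_0^6 9*x^2 dx = 648;  ∫_0^6 -54*x dx = -972;  ∫_0^6 81 dx = 486.
  Sum: 648 − 972 + 486 = 162.
∫_0^6 u² dx = 2916/5, so ||u||_L² = 54*sqrt(5)/5.
∫_0^6 (u')² dx = 162, so ||u'||_L² = 9*sqrt(2).
Ratio ||u||_L² / ||u'||_L² = 3*sqrt(10)/5.
Sharp Poincaré constant on H^1_0(0, 6) is C_P = L/π = 6/π, achieved by sin(π/6·x).
A polynomial bump cannot attain the sharp Poincaré constant (only the first sine eigenfunction does), so the ratio is strictly less than C_P, consistent with ||u||_L² ≤ C_P ||u'||_L².


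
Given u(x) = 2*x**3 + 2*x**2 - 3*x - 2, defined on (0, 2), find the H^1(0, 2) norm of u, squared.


||u||_{H^1}^2 = 42106/105

The H^1 norm (squared) on an interval (0, L) is
  ||u||_{H^1}^2 = ∫_0^L u(x)^2 dx + ∫_0^L u'(x)^2 dx.
Compute u'(x) = 6*x**2 + 4*x - 3.
Then u(x)^2 = 4*x**6 + 8*x**5 - 8*x**4 - 20*x**3 + x**2 + 12*x + 4 and u'(x)^2 = 36*x**4 + 48*x**3 - 20*x**2 - 24*x + 9.
Integrate each monomial from 0 to 2 using ∫_0^2 c·x^n dx = c·2^(n+1)/(n+1):
  ∫_0^2 u(x)^2 dx = ∫_0^2 (4*x^6 + 8*x^5 - 8*x^4 - 20*x^3 + x^2 + 12*x + 4) dx. Term by term:
    ∫_0^2 4*x^6 dx = 512/7;  ∫_0^2 8*x^5 dx = 256/3;  ∫_0^2 -8*x^4 dx = -256/5;
    ∫_0^2 -20*x^3 dx = -80;  ∫_0^2 x^2 dx = 8/3;  ∫_0^2 12*x dx = 24;
    ∫_0^2 4 dx = 8.
  Sum: 512/7 + 256/3 − 256/5 − 80 + 8/3 + 24 + 8 = 2168/35.
  ∫_0^2 u'(x)^2 dx = ∫_0^2 (36*x^4 + 48*x^3 - 20*x^2 - 24*x + 9) dx. Term by term:
    ∫_0^2 36*x^4 dx = 1152/5;  ∫_0^2 48*x^3 dx = 192;  ∫_0^2 -20*x^2 dx = -160/3;
    ∫_0^2 -24*x dx = -48;  ∫_0^2 9 dx = 18.
  Sum: 1152/5 + 192 − 160/3 − 48 + 18 = 5086/15.
Adding: ||u||_{H^1}^2 = 2168/35 + 5086/15 = 42106/105.
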